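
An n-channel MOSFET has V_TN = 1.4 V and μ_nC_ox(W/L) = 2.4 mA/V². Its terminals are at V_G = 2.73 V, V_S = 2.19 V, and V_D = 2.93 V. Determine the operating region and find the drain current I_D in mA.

V_GS = V_G − V_S = 2.73 − 2.19 = 0.54 V; V_DS = V_D − V_S = 2.93 − 2.19 = 0.74 V.
V_GS = 0.54 V < V_TN = 1.4 V, so the transistor is in cutoff.

Cutoff; I_D = 0 mA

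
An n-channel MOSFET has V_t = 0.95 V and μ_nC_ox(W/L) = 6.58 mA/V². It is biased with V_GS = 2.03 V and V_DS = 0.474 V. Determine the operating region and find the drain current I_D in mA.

V_ov = V_GS − V_t = 2.03 − 0.95 = 1.08 V.
Since V_DS = 0.474 V < V_ov = 1.08 V, the device is in the triode region.
I_D = k_n [V_ov · V_DS − ½ V_DS²] = 6.58 × [1.08 × 0.474 − 0.5 × 0.474²] = 2.63 mA.

Triode; I_D = 2.63 mA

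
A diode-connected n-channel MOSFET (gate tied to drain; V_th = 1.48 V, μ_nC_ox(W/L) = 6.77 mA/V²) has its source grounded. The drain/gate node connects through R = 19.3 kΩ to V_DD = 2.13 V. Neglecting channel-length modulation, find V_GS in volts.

With gate tied to drain, V_GS = V_DS ≥ V_GS − V_th, so the device is in saturation.
KCL at the drain: ½ k_n (V_GS − V_th)² = (V_DD − V_GS)/R.
Let x = V_GS − 1.48. Then 65.3 x² + x − 0.65 = 0, giving x = 0.0924 V (positive root), so V_GS = 1.57 V.
I_D = (V_DD − V_GS)/R = (2.13 − 1.57) / 19.3 = 0.0289 mA.

V_GS = 1.57 V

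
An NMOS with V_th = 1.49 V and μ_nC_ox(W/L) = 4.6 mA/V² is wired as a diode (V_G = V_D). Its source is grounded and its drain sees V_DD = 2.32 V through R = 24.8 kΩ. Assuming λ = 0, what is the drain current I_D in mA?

I_D = 0.0289 mA

With gate tied to drain, V_GS = V_DS ≥ V_GS − V_th, so the device is in saturation.
KCL at the drain: ½ k_n (V_GS − V_th)² = (V_DD − V_GS)/R.
Let x = V_GS − 1.49. Then 57 x² + x − 0.83 = 0, giving x = 0.112 V (positive root), so V_GS = 1.6 V.
I_D = (V_DD − V_GS)/R = (2.32 − 1.6) / 24.8 = 0.0289 mA.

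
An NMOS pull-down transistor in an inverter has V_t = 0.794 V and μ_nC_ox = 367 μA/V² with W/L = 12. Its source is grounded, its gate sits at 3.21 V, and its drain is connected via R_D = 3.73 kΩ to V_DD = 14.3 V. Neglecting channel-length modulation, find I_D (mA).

V_GS = V_G = 3.21 V, so V_ov = 3.21 − 0.794 = 2.42 V.
k_n = μ_nC_ox · (W/L) = 4.404 mA/V².
Assume saturation: I_D = ½ k_n V_ov² = 0.5 × 4.404 × 2.42² = 12.9 mA, giving V_DS = V_DD − I_D R_D = 14.3 − 12.9 × 3.73 = -33.6 V.
But -33.6 V < V_ov = 2.42 V, so the device is actually in triode.
In triode I_D = k_n[V_ov V_DS − ½ V_DS²] and I_D = (V_DD − V_DS)/R_D. Equating: 8.21 V_DS² − 40.69 V_DS + 14.3 = 0, giving V_DS = 0.381 V (the root below V_ov).
I_D = (14.3 − 0.381) / 3.73 = 3.73 mA.

I_D = 3.73 mA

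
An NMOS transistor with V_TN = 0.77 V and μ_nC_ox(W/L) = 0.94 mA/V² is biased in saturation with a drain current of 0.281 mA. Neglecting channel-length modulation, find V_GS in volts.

V_GS = 1.54 V

In saturation I_D = ½ k_n (V_GS − V_TN)², so V_GS − V_TN = √(2 I_D / k_n) = √(2 × 0.281 / 0.94) = 0.773 V.
V_GS = 0.77 + 0.773 = 1.54 V.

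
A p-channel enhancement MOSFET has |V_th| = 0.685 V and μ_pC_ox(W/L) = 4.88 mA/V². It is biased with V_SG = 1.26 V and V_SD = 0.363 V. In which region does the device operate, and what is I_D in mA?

V_ov = V_SG − |V_th| = 1.26 − 0.685 = 0.575 V.
Since V_SD = 0.363 V < V_ov = 0.575 V, the device is in the triode region.
I_D = k_p [V_ov · V_SD − ½ V_SD²] = 4.88 × [0.575 × 0.363 − 0.5 × 0.363²] = 0.697 mA.

Triode; I_D = 0.697 mA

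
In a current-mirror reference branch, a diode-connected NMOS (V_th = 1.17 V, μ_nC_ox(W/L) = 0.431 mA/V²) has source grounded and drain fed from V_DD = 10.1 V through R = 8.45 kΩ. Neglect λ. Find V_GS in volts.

V_GS = 3.13 V

With gate tied to drain, V_GS = V_DS ≥ V_GS − V_th, so the device is in saturation.
KCL at the drain: ½ k_n (V_GS − V_th)² = (V_DD − V_GS)/R.
Let x = V_GS − 1.17. Then 1.82 x² + x − 8.93 = 0, giving x = 1.96 V (positive root), so V_GS = 3.13 V.
I_D = (V_DD − V_GS)/R = (10.1 − 3.13) / 8.45 = 0.825 mA.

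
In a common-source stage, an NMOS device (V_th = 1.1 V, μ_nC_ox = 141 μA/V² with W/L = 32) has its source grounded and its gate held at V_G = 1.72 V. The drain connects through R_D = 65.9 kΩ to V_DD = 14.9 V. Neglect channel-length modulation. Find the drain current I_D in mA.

V_GS = V_G = 1.72 V, so V_ov = 1.72 − 1.1 = 0.62 V.
k_n = μ_nC_ox · (W/L) = 4.512 mA/V².
Assume saturation: I_D = ½ k_n V_ov² = 0.5 × 4.512 × 0.62² = 0.867 mA, giving V_DS = V_DD − I_D R_D = 14.9 − 0.867 × 65.9 = -42.2 V.
But -42.2 V < V_ov = 0.62 V, so the device is actually in triode.
In triode I_D = k_n[V_ov V_DS − ½ V_DS²] and I_D = (V_DD − V_DS)/R_D. Equating: 149 V_DS² − 185.4 V_DS + 14.9 = 0, giving V_DS = 0.0864 V (the root below V_ov).
I_D = (14.9 − 0.0864) / 65.9 = 0.225 mA.

I_D = 0.225 mA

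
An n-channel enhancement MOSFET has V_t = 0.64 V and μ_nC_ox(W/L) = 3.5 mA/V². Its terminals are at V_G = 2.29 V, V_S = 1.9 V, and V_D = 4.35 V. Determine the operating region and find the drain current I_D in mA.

Cutoff; I_D = 0 mA

V_GS = V_G − V_S = 2.29 − 1.9 = 0.39 V; V_DS = V_D − V_S = 4.35 − 1.9 = 2.45 V.
V_GS = 0.39 V < V_t = 0.64 V, so the transistor is in cutoff.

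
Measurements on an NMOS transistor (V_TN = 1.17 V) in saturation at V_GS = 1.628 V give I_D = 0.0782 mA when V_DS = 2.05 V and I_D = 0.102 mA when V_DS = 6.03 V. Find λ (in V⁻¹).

λ = 0.0907 V⁻¹

With V_GS fixed, I_D ∝ (1 + λ V_DS) in saturation, so I_D2/I_D1 = (1 + λ V_DS2)/(1 + λ V_DS1).
0.102/0.0782 = 1.304 = (1 + 6.03 λ)/(1 + 2.05 λ).
Solving: λ (I_D1 V_DS2 − I_D2 V_DS1) = I_D2 − I_D1, so λ = (0.102 − 0.0782) / (0.0782 × 6.03 − 0.102 × 2.05) = 0.0238 / 0.262 = 0.0907 V⁻¹.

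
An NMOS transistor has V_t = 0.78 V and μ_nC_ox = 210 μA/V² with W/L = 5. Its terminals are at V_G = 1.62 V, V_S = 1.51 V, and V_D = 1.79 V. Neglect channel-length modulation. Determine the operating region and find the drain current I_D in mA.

V_GS = V_G − V_S = 1.62 − 1.51 = 0.11 V; V_DS = V_D − V_S = 1.79 − 1.51 = 0.28 V.
V_GS = 0.11 V < V_t = 0.78 V, so the transistor is in cutoff.

Cutoff; I_D = 0 mA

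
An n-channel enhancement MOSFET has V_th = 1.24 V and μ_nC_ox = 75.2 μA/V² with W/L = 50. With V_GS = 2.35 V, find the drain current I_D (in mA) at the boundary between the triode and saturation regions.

At the boundary V_DS = V_ov = V_GS − V_th = 2.35 − 1.24 = 1.11 V.
k_n = μ_nC_ox · (W/L) = 3.76 mA/V².
I_D = ½ k_n V_ov² = 0.5 × 3.76 × 1.11² = 2.32 mA.

I_D = 2.32 mA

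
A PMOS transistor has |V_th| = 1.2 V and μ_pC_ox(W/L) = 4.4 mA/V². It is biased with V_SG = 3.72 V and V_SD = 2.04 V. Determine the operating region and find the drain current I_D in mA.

Triode; I_D = 13.5 mA

V_ov = V_SG − |V_th| = 3.72 − 1.2 = 2.52 V.
Since V_SD = 2.04 V < V_ov = 2.52 V, the device is in the triode region.
I_D = k_p [V_ov · V_SD − ½ V_SD²] = 4.4 × [2.52 × 2.04 − 0.5 × 2.04²] = 13.5 mA.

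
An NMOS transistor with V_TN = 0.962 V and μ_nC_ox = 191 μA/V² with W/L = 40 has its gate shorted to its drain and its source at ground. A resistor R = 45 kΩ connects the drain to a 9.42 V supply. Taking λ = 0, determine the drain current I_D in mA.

With gate tied to drain, V_GS = V_DS ≥ V_GS − V_TN, so the device is in saturation.
k_n = μ_nC_ox · (W/L) = 7.64 mA/V².
KCL at the drain: ½ k_n (V_GS − V_TN)² = (V_DD − V_GS)/R.
Let x = V_GS − 0.962. Then 172 x² + x − 8.458 = 0, giving x = 0.219 V (positive root), so V_GS = 1.18 V.
I_D = (V_DD − V_GS)/R = (9.42 − 1.18) / 45 = 0.183 mA.

I_D = 0.183 mA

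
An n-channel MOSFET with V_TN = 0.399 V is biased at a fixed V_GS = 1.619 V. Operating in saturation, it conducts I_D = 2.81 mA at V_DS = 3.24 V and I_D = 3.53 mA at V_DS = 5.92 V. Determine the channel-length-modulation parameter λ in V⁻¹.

λ = 0.139 V⁻¹

With V_GS fixed, I_D ∝ (1 + λ V_DS) in saturation, so I_D2/I_D1 = (1 + λ V_DS2)/(1 + λ V_DS1).
3.53/2.81 = 1.256 = (1 + 5.92 λ)/(1 + 3.24 λ).
Solving: λ (I_D1 V_DS2 − I_D2 V_DS1) = I_D2 − I_D1, so λ = (3.53 − 2.81) / (2.81 × 5.92 − 3.53 × 3.24) = 0.72 / 5.2 = 0.139 V⁻¹.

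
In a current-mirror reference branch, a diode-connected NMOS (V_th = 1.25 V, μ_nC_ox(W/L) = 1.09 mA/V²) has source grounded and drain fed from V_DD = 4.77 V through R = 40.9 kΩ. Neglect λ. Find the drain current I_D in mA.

With gate tied to drain, V_GS = V_DS ≥ V_GS − V_th, so the device is in saturation.
KCL at the drain: ½ k_n (V_GS − V_th)² = (V_DD − V_GS)/R.
Let x = V_GS − 1.25. Then 22.3 x² + x − 3.52 = 0, giving x = 0.376 V (positive root), so V_GS = 1.63 V.
I_D = (V_DD − V_GS)/R = (4.77 − 1.63) / 40.9 = 0.0769 mA.

I_D = 0.0769 mA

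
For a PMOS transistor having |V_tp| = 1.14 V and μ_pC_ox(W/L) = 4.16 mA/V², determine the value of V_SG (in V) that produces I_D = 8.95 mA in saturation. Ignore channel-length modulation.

In saturation I_D = ½ k_p (V_SG − |V_tp|)², so V_SG − |V_tp| = √(2 I_D / k_p) = √(2 × 8.95 / 4.16) = 2.07 V.
V_SG = 1.14 + 2.07 = 3.21 V.

V_SG = 3.21 V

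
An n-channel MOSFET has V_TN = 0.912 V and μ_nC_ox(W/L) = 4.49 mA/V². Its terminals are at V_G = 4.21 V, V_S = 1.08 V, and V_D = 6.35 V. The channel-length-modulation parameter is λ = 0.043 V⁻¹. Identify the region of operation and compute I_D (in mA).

Saturation; I_D = 13.5 mA

V_GS = V_G − V_S = 4.21 − 1.08 = 3.13 V; V_DS = V_D − V_S = 6.35 − 1.08 = 5.27 V.
V_ov = V_GS − V_TN = 3.13 − 0.912 = 2.22 V.
Since V_DS = 5.27 V ≥ V_ov = 2.22 V, the device is in saturation.
I_D = ½ k_n V_ov² (1 + λ V_DS) = 0.5 × 4.49 × 2.22² × (1 + 0.043 × 5.27) = 13.5 mA.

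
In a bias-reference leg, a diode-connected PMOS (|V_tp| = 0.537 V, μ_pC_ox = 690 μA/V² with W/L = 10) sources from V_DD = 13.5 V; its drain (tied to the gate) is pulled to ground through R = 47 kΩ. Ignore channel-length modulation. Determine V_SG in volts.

With gate tied to drain, V_SG = V_SD ≥ V_SG − |V_tp|, so the device is in saturation.
k_p = μ_pC_ox · (W/L) = 6.9 mA/V².
KCL at the drain: ½ k_p (V_SG − |V_tp|)² = (V_DD − V_SG)/R.
Let x = V_SG − 0.537. Then 162 x² + x − 12.96 = 0, giving x = 0.28 V (positive root), so V_SG = 0.817 V.
I_D = (V_DD − V_SG)/R = (13.5 − 0.817) / 47 = 0.27 mA.

V_SG = 0.817 V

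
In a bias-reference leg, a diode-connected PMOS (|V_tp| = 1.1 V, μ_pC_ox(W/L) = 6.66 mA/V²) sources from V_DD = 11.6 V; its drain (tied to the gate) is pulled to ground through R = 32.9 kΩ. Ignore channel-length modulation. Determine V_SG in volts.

With gate tied to drain, V_SG = V_SD ≥ V_SG − |V_tp|, so the device is in saturation.
KCL at the drain: ½ k_p (V_SG − |V_tp|)² = (V_DD − V_SG)/R.
Let x = V_SG − 1.1. Then 110 x² + x − 10.5 = 0, giving x = 0.305 V (positive root), so V_SG = 1.41 V.
I_D = (V_DD − V_SG)/R = (11.6 − 1.41) / 32.9 = 0.31 mA.

V_SG = 1.41 V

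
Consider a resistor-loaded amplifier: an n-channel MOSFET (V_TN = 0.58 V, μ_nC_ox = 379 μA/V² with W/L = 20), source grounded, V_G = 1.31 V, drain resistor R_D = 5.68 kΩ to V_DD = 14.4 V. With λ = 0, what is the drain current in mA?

V_GS = V_G = 1.31 V, so V_ov = 1.31 − 0.58 = 0.73 V.
k_n = μ_nC_ox · (W/L) = 7.58 mA/V².
Assume saturation: I_D = ½ k_n V_ov² = 0.5 × 7.58 × 0.73² = 2.02 mA, giving V_DS = V_DD − I_D R_D = 14.4 − 2.02 × 5.68 = 2.93 V.
V_DS = 2.93 V ≥ V_ov = 0.73 V, confirming saturation.

I_D = 2.02 mA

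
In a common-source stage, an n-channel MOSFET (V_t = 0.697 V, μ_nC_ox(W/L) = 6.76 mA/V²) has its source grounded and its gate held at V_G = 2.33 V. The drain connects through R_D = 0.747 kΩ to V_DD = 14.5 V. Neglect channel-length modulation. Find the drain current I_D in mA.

V_GS = V_G = 2.33 V, so V_ov = 2.33 − 0.697 = 1.63 V.
Assume saturation: I_D = ½ k_n V_ov² = 0.5 × 6.76 × 1.63² = 9.01 mA, giving V_DS = V_DD − I_D R_D = 14.5 − 9.01 × 0.747 = 7.77 V.
V_DS = 7.77 V ≥ V_ov = 1.63 V, confirming saturation.

I_D = 9.01 mA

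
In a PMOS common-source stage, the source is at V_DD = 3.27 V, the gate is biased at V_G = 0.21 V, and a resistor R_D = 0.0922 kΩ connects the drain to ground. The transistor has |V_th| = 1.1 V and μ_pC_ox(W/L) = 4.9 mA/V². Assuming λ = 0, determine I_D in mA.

I_D = 9.41 mA

V_SG = V_DD − V_G = 3.27 − 0.21 = 3.06 V, so V_ov = 3.06 − 1.1 = 1.96 V.
Assume saturation: I_D = ½ k_p V_ov² = 0.5 × 4.9 × 1.96² = 9.41 mA, giving V_SD = V_DD − I_D R_D = 3.27 − 9.41 × 0.0922 = 2.4 V.
V_SD = 2.4 V ≥ V_ov = 1.96 V, confirming saturation.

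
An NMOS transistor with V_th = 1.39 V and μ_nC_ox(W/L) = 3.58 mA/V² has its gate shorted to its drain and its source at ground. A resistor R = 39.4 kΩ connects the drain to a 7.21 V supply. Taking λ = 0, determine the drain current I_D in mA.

I_D = 0.141 mA

With gate tied to drain, V_GS = V_DS ≥ V_GS − V_th, so the device is in saturation.
KCL at the drain: ½ k_n (V_GS − V_th)² = (V_DD − V_GS)/R.
Let x = V_GS − 1.39. Then 70.5 x² + x − 5.82 = 0, giving x = 0.28 V (positive root), so V_GS = 1.67 V.
I_D = (V_DD − V_GS)/R = (7.21 − 1.67) / 39.4 = 0.141 mA.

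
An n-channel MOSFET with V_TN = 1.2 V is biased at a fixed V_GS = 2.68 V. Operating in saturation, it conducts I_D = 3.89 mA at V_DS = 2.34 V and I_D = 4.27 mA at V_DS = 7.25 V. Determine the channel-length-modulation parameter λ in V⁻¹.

λ = 0.0209 V⁻¹

With V_GS fixed, I_D ∝ (1 + λ V_DS) in saturation, so I_D2/I_D1 = (1 + λ V_DS2)/(1 + λ V_DS1).
4.27/3.89 = 1.098 = (1 + 7.25 λ)/(1 + 2.34 λ).
Solving: λ (I_D1 V_DS2 − I_D2 V_DS1) = I_D2 − I_D1, so λ = (4.27 − 3.89) / (3.89 × 7.25 − 4.27 × 2.34) = 0.38 / 18.2 = 0.0209 V⁻¹.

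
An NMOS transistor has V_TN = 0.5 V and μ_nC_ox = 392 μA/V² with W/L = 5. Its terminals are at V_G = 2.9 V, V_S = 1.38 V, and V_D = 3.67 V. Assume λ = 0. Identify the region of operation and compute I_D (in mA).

V_GS = V_G − V_S = 2.9 − 1.38 = 1.52 V; V_DS = V_D − V_S = 3.67 − 1.38 = 2.29 V.
k_n = μ_nC_ox · (W/L) = 1.96 mA/V².
V_ov = V_GS − V_TN = 1.52 − 0.5 = 1.02 V.
Since V_DS = 2.29 V ≥ V_ov = 1.02 V, the device is in saturation.
I_D = ½ k_n V_ov² = 0.5 × 1.96 × 1.02² = 1.02 mA.

Saturation; I_D = 1.02 mA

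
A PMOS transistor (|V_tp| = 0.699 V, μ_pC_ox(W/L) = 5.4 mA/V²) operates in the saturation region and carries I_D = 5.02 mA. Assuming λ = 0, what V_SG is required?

V_SG = 2.06 V

In saturation I_D = ½ k_p (V_SG − |V_tp|)², so V_SG − |V_tp| = √(2 I_D / k_p) = √(2 × 5.02 / 5.4) = 1.36 V.
V_SG = 0.699 + 1.36 = 2.06 V.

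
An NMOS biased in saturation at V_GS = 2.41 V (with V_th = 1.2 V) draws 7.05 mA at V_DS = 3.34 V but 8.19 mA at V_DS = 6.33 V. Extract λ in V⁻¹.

λ = 0.0660 V⁻¹

With V_GS fixed, I_D ∝ (1 + λ V_DS) in saturation, so I_D2/I_D1 = (1 + λ V_DS2)/(1 + λ V_DS1).
8.19/7.05 = 1.162 = (1 + 6.33 λ)/(1 + 3.34 λ).
Solving: λ (I_D1 V_DS2 − I_D2 V_DS1) = I_D2 − I_D1, so λ = (8.19 − 7.05) / (7.05 × 6.33 − 8.19 × 3.34) = 1.14 / 17.3 = 0.066 V⁻¹.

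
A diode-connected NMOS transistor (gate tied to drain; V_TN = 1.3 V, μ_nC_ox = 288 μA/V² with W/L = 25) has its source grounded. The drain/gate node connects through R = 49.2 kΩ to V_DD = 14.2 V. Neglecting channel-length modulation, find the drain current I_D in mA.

With gate tied to drain, V_GS = V_DS ≥ V_GS − V_TN, so the device is in saturation.
k_n = μ_nC_ox · (W/L) = 7.2 mA/V².
KCL at the drain: ½ k_n (V_GS − V_TN)² = (V_DD − V_GS)/R.
Let x = V_GS − 1.3. Then 177 x² + x − 12.9 = 0, giving x = 0.267 V (positive root), so V_GS = 1.57 V.
I_D = (V_DD − V_GS)/R = (14.2 − 1.57) / 49.2 = 0.257 mA.

I_D = 0.257 mA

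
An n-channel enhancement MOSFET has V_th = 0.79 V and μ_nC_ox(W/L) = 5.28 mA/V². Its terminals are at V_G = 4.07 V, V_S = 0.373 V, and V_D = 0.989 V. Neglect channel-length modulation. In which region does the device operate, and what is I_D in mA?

V_GS = V_G − V_S = 4.07 − 0.373 = 3.7 V; V_DS = V_D − V_S = 0.989 − 0.373 = 0.616 V.
V_ov = V_GS − V_th = 3.7 − 0.79 = 2.91 V.
Since V_DS = 0.616 V < V_ov = 2.91 V, the device is in the triode region.
I_D = k_n [V_ov · V_DS − ½ V_DS²] = 5.28 × [2.91 × 0.616 − 0.5 × 0.616²] = 8.45 mA.

Triode; I_D = 8.45 mA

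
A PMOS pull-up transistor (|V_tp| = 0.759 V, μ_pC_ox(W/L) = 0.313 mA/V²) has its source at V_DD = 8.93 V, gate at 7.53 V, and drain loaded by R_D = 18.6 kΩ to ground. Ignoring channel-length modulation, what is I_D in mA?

I_D = 0.0643 mA

V_SG = V_DD − V_G = 8.93 − 7.53 = 1.4 V, so V_ov = 1.4 − 0.759 = 0.641 V.
Assume saturation: I_D = ½ k_p V_ov² = 0.5 × 0.313 × 0.641² = 0.0643 mA, giving V_SD = V_DD − I_D R_D = 8.93 − 0.0643 × 18.6 = 7.73 V.
V_SD = 7.73 V ≥ V_ov = 0.641 V, confirming saturation.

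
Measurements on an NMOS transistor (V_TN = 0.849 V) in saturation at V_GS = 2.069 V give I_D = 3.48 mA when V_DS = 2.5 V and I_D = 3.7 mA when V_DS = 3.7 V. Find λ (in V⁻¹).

With V_GS fixed, I_D ∝ (1 + λ V_DS) in saturation, so I_D2/I_D1 = (1 + λ V_DS2)/(1 + λ V_DS1).
3.7/3.48 = 1.063 = (1 + 3.7 λ)/(1 + 2.5 λ).
Solving: λ (I_D1 V_DS2 − I_D2 V_DS1) = I_D2 − I_D1, so λ = (3.7 − 3.48) / (3.48 × 3.7 − 3.7 × 2.5) = 0.22 / 3.63 = 0.0607 V⁻¹.

λ = 0.0607 V⁻¹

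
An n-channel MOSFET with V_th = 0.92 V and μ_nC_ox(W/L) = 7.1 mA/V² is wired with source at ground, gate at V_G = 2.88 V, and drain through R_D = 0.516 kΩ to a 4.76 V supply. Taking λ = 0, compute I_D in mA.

I_D = 7.89 mA

V_GS = V_G = 2.88 V, so V_ov = 2.88 − 0.92 = 1.96 V.
Assume saturation: I_D = ½ k_n V_ov² = 0.5 × 7.1 × 1.96² = 13.6 mA, giving V_DS = V_DD − I_D R_D = 4.76 − 13.6 × 0.516 = -2.28 V.
But -2.28 V < V_ov = 1.96 V, so the device is actually in triode.
In triode I_D = k_n[V_ov V_DS − ½ V_DS²] and I_D = (V_DD − V_DS)/R_D. Equating: 1.83 V_DS² − 8.181 V_DS + 4.76 = 0, giving V_DS = 0.688 V (the root below V_ov).
I_D = (4.76 − 0.688) / 0.516 = 7.89 mA.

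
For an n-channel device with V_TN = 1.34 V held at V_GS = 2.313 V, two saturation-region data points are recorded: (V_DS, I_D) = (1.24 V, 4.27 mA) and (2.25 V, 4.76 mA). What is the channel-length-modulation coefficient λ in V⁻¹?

λ = 0.132 V⁻¹

With V_GS fixed, I_D ∝ (1 + λ V_DS) in saturation, so I_D2/I_D1 = (1 + λ V_DS2)/(1 + λ V_DS1).
4.76/4.27 = 1.115 = (1 + 2.25 λ)/(1 + 1.24 λ).
Solving: λ (I_D1 V_DS2 − I_D2 V_DS1) = I_D2 − I_D1, so λ = (4.76 − 4.27) / (4.27 × 2.25 − 4.76 × 1.24) = 0.49 / 3.71 = 0.132 V⁻¹.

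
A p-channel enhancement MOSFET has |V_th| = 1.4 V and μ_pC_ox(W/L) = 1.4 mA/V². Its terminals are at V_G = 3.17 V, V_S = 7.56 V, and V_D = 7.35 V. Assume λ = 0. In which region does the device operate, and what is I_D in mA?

V_SG = V_S − V_G = 7.56 − 3.17 = 4.39 V; V_SD = V_S − V_D = 7.56 − 7.35 = 0.21 V.
V_ov = V_SG − |V_th| = 4.39 − 1.4 = 2.99 V.
Since V_SD = 0.21 V < V_ov = 2.99 V, the device is in the triode region.
I_D = k_p [V_ov · V_SD − ½ V_SD²] = 1.4 × [2.99 × 0.21 − 0.5 × 0.21²] = 0.848 mA.

Triode; I_D = 0.848 mA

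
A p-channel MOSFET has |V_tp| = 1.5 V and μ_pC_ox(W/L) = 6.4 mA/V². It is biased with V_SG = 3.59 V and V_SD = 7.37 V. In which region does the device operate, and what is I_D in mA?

Saturation; I_D = 14.0 mA

V_ov = V_SG − |V_tp| = 3.59 − 1.5 = 2.09 V.
Since V_SD = 7.37 V ≥ V_ov = 2.09 V, the device is in saturation.
I_D = ½ k_p V_ov² = 0.5 × 6.4 × 2.09² = 14 mA.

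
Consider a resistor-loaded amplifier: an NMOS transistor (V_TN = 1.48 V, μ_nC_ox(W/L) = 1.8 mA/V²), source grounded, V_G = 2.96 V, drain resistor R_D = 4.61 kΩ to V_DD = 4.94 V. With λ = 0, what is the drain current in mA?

I_D = 0.978 mA

V_GS = V_G = 2.96 V, so V_ov = 2.96 − 1.48 = 1.48 V.
Assume saturation: I_D = ½ k_n V_ov² = 0.5 × 1.8 × 1.48² = 1.97 mA, giving V_DS = V_DD − I_D R_D = 4.94 − 1.97 × 4.61 = -4.15 V.
But -4.15 V < V_ov = 1.48 V, so the device is actually in triode.
In triode I_D = k_n[V_ov V_DS − ½ V_DS²] and I_D = (V_DD − V_DS)/R_D. Equating: 4.15 V_DS² − 13.28 V_DS + 4.94 = 0, giving V_DS = 0.43 V (the root below V_ov).
I_D = (4.94 − 0.43) / 4.61 = 0.978 mA.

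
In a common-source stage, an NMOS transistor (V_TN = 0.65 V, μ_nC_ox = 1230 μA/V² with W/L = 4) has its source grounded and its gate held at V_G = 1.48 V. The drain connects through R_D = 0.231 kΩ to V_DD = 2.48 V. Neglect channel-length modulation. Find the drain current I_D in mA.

V_GS = V_G = 1.48 V, so V_ov = 1.48 − 0.65 = 0.83 V.
k_n = μ_nC_ox · (W/L) = 4.92 mA/V².
Assume saturation: I_D = ½ k_n V_ov² = 0.5 × 4.92 × 0.83² = 1.69 mA, giving V_DS = V_DD − I_D R_D = 2.48 − 1.69 × 0.231 = 2.09 V.
V_DS = 2.09 V ≥ V_ov = 0.83 V, confirming saturation.

I_D = 1.69 mA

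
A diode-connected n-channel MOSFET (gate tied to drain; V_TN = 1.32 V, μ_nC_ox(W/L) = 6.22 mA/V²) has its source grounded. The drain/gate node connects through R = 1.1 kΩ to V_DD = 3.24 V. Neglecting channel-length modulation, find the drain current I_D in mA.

With gate tied to drain, V_GS = V_DS ≥ V_GS − V_TN, so the device is in saturation.
KCL at the drain: ½ k_n (V_GS − V_TN)² = (V_DD − V_GS)/R.
Let x = V_GS − 1.32. Then 3.42 x² + x − 1.92 = 0, giving x = 0.617 V (positive root), so V_GS = 1.94 V.
I_D = (V_DD − V_GS)/R = (3.24 − 1.94) / 1.1 = 1.18 mA.

I_D = 1.18 mA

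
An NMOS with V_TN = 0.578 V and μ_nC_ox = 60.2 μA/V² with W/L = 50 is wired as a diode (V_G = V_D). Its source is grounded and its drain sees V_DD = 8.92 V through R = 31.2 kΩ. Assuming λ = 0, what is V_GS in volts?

With gate tied to drain, V_GS = V_DS ≥ V_GS − V_TN, so the device is in saturation.
k_n = μ_nC_ox · (W/L) = 3.01 mA/V².
KCL at the drain: ½ k_n (V_GS − V_TN)² = (V_DD − V_GS)/R.
Let x = V_GS − 0.578. Then 47 x² + x − 8.342 = 0, giving x = 0.411 V (positive root), so V_GS = 0.989 V.
I_D = (V_DD − V_GS)/R = (8.92 − 0.989) / 31.2 = 0.254 mA.

V_GS = 0.989 V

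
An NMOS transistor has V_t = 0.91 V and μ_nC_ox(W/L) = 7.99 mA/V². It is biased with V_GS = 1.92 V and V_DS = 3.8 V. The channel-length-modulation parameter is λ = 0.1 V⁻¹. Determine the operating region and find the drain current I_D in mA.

V_ov = V_GS − V_t = 1.92 − 0.91 = 1.01 V.
Since V_DS = 3.8 V ≥ V_ov = 1.01 V, the device is in saturation.
I_D = ½ k_n V_ov² (1 + λ V_DS) = 0.5 × 7.99 × 1.01² × (1 + 0.1 × 3.8) = 5.62 mA.

Saturation; I_D = 5.62 mA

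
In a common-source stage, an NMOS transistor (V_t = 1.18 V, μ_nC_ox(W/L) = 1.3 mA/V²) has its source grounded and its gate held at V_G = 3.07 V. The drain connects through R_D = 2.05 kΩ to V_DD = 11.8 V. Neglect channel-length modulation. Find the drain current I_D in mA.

I_D = 2.32 mA

V_GS = V_G = 3.07 V, so V_ov = 3.07 − 1.18 = 1.89 V.
Assume saturation: I_D = ½ k_n V_ov² = 0.5 × 1.3 × 1.89² = 2.32 mA, giving V_DS = V_DD − I_D R_D = 11.8 − 2.32 × 2.05 = 7.04 V.
V_DS = 7.04 V ≥ V_ov = 1.89 V, confirming saturation.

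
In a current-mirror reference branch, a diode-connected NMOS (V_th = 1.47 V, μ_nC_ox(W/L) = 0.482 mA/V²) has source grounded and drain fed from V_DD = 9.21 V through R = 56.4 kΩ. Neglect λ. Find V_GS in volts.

V_GS = 2.19 V

With gate tied to drain, V_GS = V_DS ≥ V_GS − V_th, so the device is in saturation.
KCL at the drain: ½ k_n (V_GS − V_th)² = (V_DD − V_GS)/R.
Let x = V_GS − 1.47. Then 13.6 x² + x − 7.74 = 0, giving x = 0.719 V (positive root), so V_GS = 2.19 V.
I_D = (V_DD − V_GS)/R = (9.21 − 2.19) / 56.4 = 0.124 mA.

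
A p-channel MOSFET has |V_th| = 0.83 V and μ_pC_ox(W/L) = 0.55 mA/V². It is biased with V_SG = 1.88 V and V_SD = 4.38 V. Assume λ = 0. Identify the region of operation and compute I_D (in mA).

V_ov = V_SG − |V_th| = 1.88 − 0.83 = 1.05 V.
Since V_SD = 4.38 V ≥ V_ov = 1.05 V, the device is in saturation.
I_D = ½ k_p V_ov² = 0.5 × 0.55 × 1.05² = 0.303 mA.

Saturation; I_D = 0.303 mA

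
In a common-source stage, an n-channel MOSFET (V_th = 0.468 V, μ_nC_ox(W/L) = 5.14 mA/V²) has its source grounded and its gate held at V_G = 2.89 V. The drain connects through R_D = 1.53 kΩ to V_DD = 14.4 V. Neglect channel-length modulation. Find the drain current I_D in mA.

I_D = 8.85 mA

V_GS = V_G = 2.89 V, so V_ov = 2.89 − 0.468 = 2.42 V.
Assume saturation: I_D = ½ k_n V_ov² = 0.5 × 5.14 × 2.42² = 15.1 mA, giving V_DS = V_DD − I_D R_D = 14.4 − 15.1 × 1.53 = -8.67 V.
But -8.67 V < V_ov = 2.42 V, so the device is actually in triode.
In triode I_D = k_n[V_ov V_DS − ½ V_DS²] and I_D = (V_DD − V_DS)/R_D. Equating: 3.93 V_DS² − 20.05 V_DS + 14.4 = 0, giving V_DS = 0.865 V (the root below V_ov).
I_D = (14.4 − 0.865) / 1.53 = 8.85 mA.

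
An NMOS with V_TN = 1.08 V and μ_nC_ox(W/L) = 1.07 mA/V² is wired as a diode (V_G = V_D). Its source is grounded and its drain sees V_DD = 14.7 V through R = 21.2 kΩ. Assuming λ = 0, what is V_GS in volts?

V_GS = 2.13 V

With gate tied to drain, V_GS = V_DS ≥ V_GS − V_TN, so the device is in saturation.
KCL at the drain: ½ k_n (V_GS − V_TN)² = (V_DD − V_GS)/R.
Let x = V_GS − 1.08. Then 11.3 x² + x − 13.62 = 0, giving x = 1.05 V (positive root), so V_GS = 2.13 V.
I_D = (V_DD − V_GS)/R = (14.7 − 2.13) / 21.2 = 0.593 mA.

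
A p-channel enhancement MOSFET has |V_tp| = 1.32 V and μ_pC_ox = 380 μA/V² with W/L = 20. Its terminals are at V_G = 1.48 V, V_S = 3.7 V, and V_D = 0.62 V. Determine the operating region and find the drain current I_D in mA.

V_SG = V_S − V_G = 3.7 − 1.48 = 2.22 V; V_SD = V_S − V_D = 3.7 − 0.62 = 3.08 V.
k_p = μ_pC_ox · (W/L) = 7.6 mA/V².
V_ov = V_SG − |V_tp| = 2.22 − 1.32 = 0.9 V.
Since V_SD = 3.08 V ≥ V_ov = 0.9 V, the device is in saturation.
I_D = ½ k_p V_ov² = 0.5 × 7.6 × 0.9² = 3.08 mA.

Saturation; I_D = 3.08 mA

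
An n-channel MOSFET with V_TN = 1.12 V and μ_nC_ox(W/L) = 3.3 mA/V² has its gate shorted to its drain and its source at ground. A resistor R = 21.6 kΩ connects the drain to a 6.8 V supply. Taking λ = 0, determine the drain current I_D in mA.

With gate tied to drain, V_GS = V_DS ≥ V_GS − V_TN, so the device is in saturation.
KCL at the drain: ½ k_n (V_GS − V_TN)² = (V_DD − V_GS)/R.
Let x = V_GS − 1.12. Then 35.6 x² + x − 5.68 = 0, giving x = 0.385 V (positive root), so V_GS = 1.51 V.
I_D = (V_DD − V_GS)/R = (6.8 − 1.51) / 21.6 = 0.245 mA.

I_D = 0.245 mA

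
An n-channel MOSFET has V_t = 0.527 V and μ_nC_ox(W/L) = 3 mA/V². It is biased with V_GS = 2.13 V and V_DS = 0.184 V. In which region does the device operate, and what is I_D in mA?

Triode; I_D = 0.834 mA

V_ov = V_GS − V_t = 2.13 − 0.527 = 1.6 V.
Since V_DS = 0.184 V < V_ov = 1.6 V, the device is in the triode region.
I_D = k_n [V_ov · V_DS − ½ V_DS²] = 3 × [1.6 × 0.184 − 0.5 × 0.184²] = 0.834 mA.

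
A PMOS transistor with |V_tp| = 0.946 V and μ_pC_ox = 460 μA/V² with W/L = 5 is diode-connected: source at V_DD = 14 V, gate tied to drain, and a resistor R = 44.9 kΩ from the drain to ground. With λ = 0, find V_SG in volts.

With gate tied to drain, V_SG = V_SD ≥ V_SG − |V_tp|, so the device is in saturation.
k_p = μ_pC_ox · (W/L) = 2.3 mA/V².
KCL at the drain: ½ k_p (V_SG − |V_tp|)² = (V_DD − V_SG)/R.
Let x = V_SG − 0.946. Then 51.6 x² + x − 13.05 = 0, giving x = 0.493 V (positive root), so V_SG = 1.44 V.
I_D = (V_DD − V_SG)/R = (14 − 1.44) / 44.9 = 0.28 mA.

V_SG = 1.44 V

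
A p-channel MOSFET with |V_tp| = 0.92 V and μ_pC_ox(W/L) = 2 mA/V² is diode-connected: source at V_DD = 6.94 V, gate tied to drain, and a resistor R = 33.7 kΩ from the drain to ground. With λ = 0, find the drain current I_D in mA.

I_D = 0.167 mA

With gate tied to drain, V_SG = V_SD ≥ V_SG − |V_tp|, so the device is in saturation.
KCL at the drain: ½ k_p (V_SG − |V_tp|)² = (V_DD − V_SG)/R.
Let x = V_SG − 0.92. Then 33.7 x² + x − 6.02 = 0, giving x = 0.408 V (positive root), so V_SG = 1.33 V.
I_D = (V_DD − V_SG)/R = (6.94 − 1.33) / 33.7 = 0.167 mA.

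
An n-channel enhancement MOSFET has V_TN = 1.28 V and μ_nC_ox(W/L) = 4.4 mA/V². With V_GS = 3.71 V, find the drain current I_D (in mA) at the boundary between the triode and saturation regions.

At the boundary V_DS = V_ov = V_GS − V_TN = 3.71 − 1.28 = 2.43 V.
I_D = ½ k_n V_ov² = 0.5 × 4.4 × 2.43² = 13 mA.

I_D = 13.0 mA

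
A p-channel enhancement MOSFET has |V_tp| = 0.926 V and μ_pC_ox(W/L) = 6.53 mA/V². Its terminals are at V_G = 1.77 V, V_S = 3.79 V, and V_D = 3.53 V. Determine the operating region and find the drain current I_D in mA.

Triode; I_D = 1.64 mA

V_SG = V_S − V_G = 3.79 − 1.77 = 2.02 V; V_SD = V_S − V_D = 3.79 − 3.53 = 0.26 V.
V_ov = V_SG − |V_tp| = 2.02 − 0.926 = 1.09 V.
Since V_SD = 0.26 V < V_ov = 1.09 V, the device is in the triode region.
I_D = k_p [V_ov · V_SD − ½ V_SD²] = 6.53 × [1.09 × 0.26 − 0.5 × 0.26²] = 1.64 mA.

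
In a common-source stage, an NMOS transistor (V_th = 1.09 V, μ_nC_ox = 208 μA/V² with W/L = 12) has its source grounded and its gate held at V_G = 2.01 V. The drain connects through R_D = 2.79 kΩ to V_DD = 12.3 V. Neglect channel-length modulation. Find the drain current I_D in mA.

V_GS = V_G = 2.01 V, so V_ov = 2.01 − 1.09 = 0.92 V.
k_n = μ_nC_ox · (W/L) = 2.496 mA/V².
Assume saturation: I_D = ½ k_n V_ov² = 0.5 × 2.496 × 0.92² = 1.06 mA, giving V_DS = V_DD − I_D R_D = 12.3 − 1.06 × 2.79 = 9.35 V.
V_DS = 9.35 V ≥ V_ov = 0.92 V, confirming saturation.

I_D = 1.06 mA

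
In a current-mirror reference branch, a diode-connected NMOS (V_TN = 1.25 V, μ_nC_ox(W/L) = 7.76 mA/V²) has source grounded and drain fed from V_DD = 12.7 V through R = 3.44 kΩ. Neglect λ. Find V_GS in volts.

With gate tied to drain, V_GS = V_DS ≥ V_GS − V_TN, so the device is in saturation.
KCL at the drain: ½ k_n (V_GS − V_TN)² = (V_DD − V_GS)/R.
Let x = V_GS − 1.25. Then 13.3 x² + x − 11.45 = 0, giving x = 0.89 V (positive root), so V_GS = 2.14 V.
I_D = (V_DD − V_GS)/R = (12.7 − 2.14) / 3.44 = 3.07 mA.

V_GS = 2.14 V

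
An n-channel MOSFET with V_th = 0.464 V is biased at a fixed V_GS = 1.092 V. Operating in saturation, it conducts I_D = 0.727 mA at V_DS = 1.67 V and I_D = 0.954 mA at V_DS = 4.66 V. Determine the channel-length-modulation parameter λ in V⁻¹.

With V_GS fixed, I_D ∝ (1 + λ V_DS) in saturation, so I_D2/I_D1 = (1 + λ V_DS2)/(1 + λ V_DS1).
0.954/0.727 = 1.312 = (1 + 4.66 λ)/(1 + 1.67 λ).
Solving: λ (I_D1 V_DS2 − I_D2 V_DS1) = I_D2 − I_D1, so λ = (0.954 − 0.727) / (0.727 × 4.66 − 0.954 × 1.67) = 0.227 / 1.79 = 0.126 V⁻¹.

λ = 0.126 V⁻¹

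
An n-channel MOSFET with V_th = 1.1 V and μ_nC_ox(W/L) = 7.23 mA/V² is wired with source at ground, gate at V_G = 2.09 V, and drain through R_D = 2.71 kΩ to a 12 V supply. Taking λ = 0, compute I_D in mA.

I_D = 3.54 mA

V_GS = V_G = 2.09 V, so V_ov = 2.09 − 1.1 = 0.99 V.
Assume saturation: I_D = ½ k_n V_ov² = 0.5 × 7.23 × 0.99² = 3.54 mA, giving V_DS = V_DD − I_D R_D = 12 − 3.54 × 2.71 = 2.4 V.
V_DS = 2.4 V ≥ V_ov = 0.99 V, confirming saturation.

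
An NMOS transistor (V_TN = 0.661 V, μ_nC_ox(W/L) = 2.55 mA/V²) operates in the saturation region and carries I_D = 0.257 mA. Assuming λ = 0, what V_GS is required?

V_GS = 1.11 V

In saturation I_D = ½ k_n (V_GS − V_TN)², so V_GS − V_TN = √(2 I_D / k_n) = √(2 × 0.257 / 2.55) = 0.449 V.
V_GS = 0.661 + 0.449 = 1.11 V.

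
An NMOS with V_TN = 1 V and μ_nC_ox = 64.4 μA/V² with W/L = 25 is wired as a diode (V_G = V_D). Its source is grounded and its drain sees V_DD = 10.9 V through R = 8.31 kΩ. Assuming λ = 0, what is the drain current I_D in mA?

I_D = 1.05 mA

With gate tied to drain, V_GS = V_DS ≥ V_GS − V_TN, so the device is in saturation.
k_n = μ_nC_ox · (W/L) = 1.61 mA/V².
KCL at the drain: ½ k_n (V_GS − V_TN)² = (V_DD − V_GS)/R.
Let x = V_GS − 1. Then 6.69 x² + x − 9.9 = 0, giving x = 1.14 V (positive root), so V_GS = 2.14 V.
I_D = (V_DD − V_GS)/R = (10.9 − 2.14) / 8.31 = 1.05 mA.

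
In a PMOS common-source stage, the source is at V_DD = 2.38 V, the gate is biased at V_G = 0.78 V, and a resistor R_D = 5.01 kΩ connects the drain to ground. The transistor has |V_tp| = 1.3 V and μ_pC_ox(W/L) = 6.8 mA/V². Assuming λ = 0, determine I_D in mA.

I_D = 0.306 mA

V_SG = V_DD − V_G = 2.38 − 0.78 = 1.6 V, so V_ov = 1.6 − 1.3 = 0.3 V.
Assume saturation: I_D = ½ k_p V_ov² = 0.5 × 6.8 × 0.3² = 0.306 mA, giving V_SD = V_DD − I_D R_D = 2.38 − 0.306 × 5.01 = 0.847 V.
V_SD = 0.847 V ≥ V_ov = 0.3 V, confirming saturation.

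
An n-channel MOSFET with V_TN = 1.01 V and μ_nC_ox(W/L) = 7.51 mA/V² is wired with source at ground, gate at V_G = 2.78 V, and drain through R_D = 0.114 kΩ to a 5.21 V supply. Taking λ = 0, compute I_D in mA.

I_D = 11.8 mA

V_GS = V_G = 2.78 V, so V_ov = 2.78 − 1.01 = 1.77 V.
Assume saturation: I_D = ½ k_n V_ov² = 0.5 × 7.51 × 1.77² = 11.8 mA, giving V_DS = V_DD − I_D R_D = 5.21 − 11.8 × 0.114 = 3.87 V.
V_DS = 3.87 V ≥ V_ov = 1.77 V, confirming saturation.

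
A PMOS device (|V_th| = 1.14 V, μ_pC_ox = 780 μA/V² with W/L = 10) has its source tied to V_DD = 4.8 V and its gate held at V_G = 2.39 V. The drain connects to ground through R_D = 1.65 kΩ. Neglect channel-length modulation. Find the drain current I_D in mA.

I_D = 2.72 mA

V_SG = V_DD − V_G = 4.8 − 2.39 = 2.41 V, so V_ov = 2.41 − 1.14 = 1.27 V.
k_p = μ_pC_ox · (W/L) = 7.8 mA/V².
Assume saturation: I_D = ½ k_p V_ov² = 0.5 × 7.8 × 1.27² = 6.29 mA, giving V_SD = V_DD − I_D R_D = 4.8 − 6.29 × 1.65 = -5.58 V.
But -5.58 V < V_ov = 1.27 V, so the device is actually in triode.
In triode I_D = k_p[V_ov V_SD − ½ V_SD²] and I_D = (V_DD − V_SD)/R_D. Equating: 6.43 V_SD² − 17.34 V_SD + 4.8 = 0, giving V_SD = 0.313 V (the root below V_ov).
I_D = (4.8 − 0.313) / 1.65 = 2.72 mA.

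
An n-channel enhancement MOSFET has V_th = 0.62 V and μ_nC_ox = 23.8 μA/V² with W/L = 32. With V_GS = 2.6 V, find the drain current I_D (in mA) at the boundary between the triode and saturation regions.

I_D = 1.49 mA

At the boundary V_DS = V_ov = V_GS − V_th = 2.6 − 0.62 = 1.98 V.
k_n = μ_nC_ox · (W/L) = 0.7616 mA/V².
I_D = ½ k_n V_ov² = 0.5 × 0.7616 × 1.98² = 1.49 mA.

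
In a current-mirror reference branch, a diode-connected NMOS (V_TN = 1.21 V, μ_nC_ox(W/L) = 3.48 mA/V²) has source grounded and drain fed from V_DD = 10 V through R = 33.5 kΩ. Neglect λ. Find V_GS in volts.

V_GS = 1.59 V

With gate tied to drain, V_GS = V_DS ≥ V_GS − V_TN, so the device is in saturation.
KCL at the drain: ½ k_n (V_GS − V_TN)² = (V_DD − V_GS)/R.
Let x = V_GS − 1.21. Then 58.3 x² + x − 8.79 = 0, giving x = 0.38 V (positive root), so V_GS = 1.59 V.
I_D = (V_DD − V_GS)/R = (10 − 1.59) / 33.5 = 0.251 mA.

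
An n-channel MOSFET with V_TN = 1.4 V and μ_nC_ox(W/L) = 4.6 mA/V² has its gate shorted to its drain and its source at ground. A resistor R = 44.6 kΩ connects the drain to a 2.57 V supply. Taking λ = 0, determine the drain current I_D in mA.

With gate tied to drain, V_GS = V_DS ≥ V_GS − V_TN, so the device is in saturation.
KCL at the drain: ½ k_n (V_GS − V_TN)² = (V_DD − V_GS)/R.
Let x = V_GS − 1.4. Then 103 x² + x − 1.17 = 0, giving x = 0.102 V (positive root), so V_GS = 1.5 V.
I_D = (V_DD − V_GS)/R = (2.57 − 1.5) / 44.6 = 0.0239 mA.

I_D = 0.0239 mA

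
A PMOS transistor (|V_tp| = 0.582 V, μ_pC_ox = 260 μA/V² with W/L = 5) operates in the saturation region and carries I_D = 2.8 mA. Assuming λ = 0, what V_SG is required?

V_SG = 2.66 V

k_p = μ_pC_ox · (W/L) = 1.3 mA/V².
In saturation I_D = ½ k_p (V_SG − |V_tp|)², so V_SG − |V_tp| = √(2 I_D / k_p) = √(2 × 2.8 / 1.3) = 2.08 V.
V_SG = 0.582 + 2.08 = 2.66 V.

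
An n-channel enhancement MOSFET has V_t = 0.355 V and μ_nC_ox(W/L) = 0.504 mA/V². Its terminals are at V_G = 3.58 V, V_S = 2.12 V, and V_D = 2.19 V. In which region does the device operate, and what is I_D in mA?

V_GS = V_G − V_S = 3.58 − 2.12 = 1.46 V; V_DS = V_D − V_S = 2.19 − 2.12 = 0.07 V.
V_ov = V_GS − V_t = 1.46 − 0.355 = 1.1 V.
Since V_DS = 0.07 V < V_ov = 1.1 V, the device is in the triode region.
I_D = k_n [V_ov · V_DS − ½ V_DS²] = 0.504 × [1.1 × 0.07 − 0.5 × 0.07²] = 0.0377 mA.

Triode; I_D = 0.0377 mA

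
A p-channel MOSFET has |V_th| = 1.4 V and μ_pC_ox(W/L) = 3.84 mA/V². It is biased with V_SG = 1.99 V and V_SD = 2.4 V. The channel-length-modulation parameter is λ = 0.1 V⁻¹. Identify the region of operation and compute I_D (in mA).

Saturation; I_D = 0.829 mA

V_ov = V_SG − |V_th| = 1.99 − 1.4 = 0.59 V.
Since V_SD = 2.4 V ≥ V_ov = 0.59 V, the device is in saturation.
I_D = ½ k_p V_ov² (1 + λ V_SD) = 0.5 × 3.84 × 0.59² × (1 + 0.1 × 2.4) = 0.829 mA.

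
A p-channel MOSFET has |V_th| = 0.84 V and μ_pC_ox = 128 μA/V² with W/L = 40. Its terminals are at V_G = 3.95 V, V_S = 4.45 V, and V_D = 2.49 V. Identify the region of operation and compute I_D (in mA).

Cutoff; I_D = 0 mA

V_SG = V_S − V_G = 4.45 − 3.95 = 0.5 V; V_SD = V_S − V_D = 4.45 − 2.49 = 1.96 V.
V_SG = 0.5 V < |V_th| = 0.84 V, so the transistor is in cutoff.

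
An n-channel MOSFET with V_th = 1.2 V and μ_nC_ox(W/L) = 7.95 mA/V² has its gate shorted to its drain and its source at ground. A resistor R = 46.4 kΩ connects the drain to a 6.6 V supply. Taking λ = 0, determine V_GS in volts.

V_GS = 1.37 V

With gate tied to drain, V_GS = V_DS ≥ V_GS − V_th, so the device is in saturation.
KCL at the drain: ½ k_n (V_GS − V_th)² = (V_DD − V_GS)/R.
Let x = V_GS − 1.2. Then 184 x² + x − 5.4 = 0, giving x = 0.168 V (positive root), so V_GS = 1.37 V.
I_D = (V_DD − V_GS)/R = (6.6 − 1.37) / 46.4 = 0.113 mA.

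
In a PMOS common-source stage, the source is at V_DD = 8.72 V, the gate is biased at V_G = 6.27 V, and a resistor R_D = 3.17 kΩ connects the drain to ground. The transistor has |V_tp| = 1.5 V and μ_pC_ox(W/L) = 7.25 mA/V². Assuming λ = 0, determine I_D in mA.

I_D = 2.59 mA

V_SG = V_DD − V_G = 8.72 − 6.27 = 2.45 V, so V_ov = 2.45 − 1.5 = 0.95 V.
Assume saturation: I_D = ½ k_p V_ov² = 0.5 × 7.25 × 0.95² = 3.27 mA, giving V_SD = V_DD − I_D R_D = 8.72 − 3.27 × 3.17 = -1.65 V.
But -1.65 V < V_ov = 0.95 V, so the device is actually in triode.
In triode I_D = k_p[V_ov V_SD − ½ V_SD²] and I_D = (V_DD − V_SD)/R_D. Equating: 11.5 V_SD² − 22.83 V_SD + 8.72 = 0, giving V_SD = 0.516 V (the root below V_ov).
I_D = (8.72 − 0.516) / 3.17 = 2.59 mA.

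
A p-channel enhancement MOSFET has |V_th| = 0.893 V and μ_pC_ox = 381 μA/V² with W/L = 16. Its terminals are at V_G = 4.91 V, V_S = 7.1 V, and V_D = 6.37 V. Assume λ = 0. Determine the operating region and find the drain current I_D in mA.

Triode; I_D = 4.15 mA

V_SG = V_S − V_G = 7.1 − 4.91 = 2.19 V; V_SD = V_S − V_D = 7.1 − 6.37 = 0.73 V.
k_p = μ_pC_ox · (W/L) = 6.096 mA/V².
V_ov = V_SG − |V_th| = 2.19 − 0.893 = 1.3 V.
Since V_SD = 0.73 V < V_ov = 1.3 V, the device is in the triode region.
I_D = k_p [V_ov · V_SD − ½ V_SD²] = 6.096 × [1.3 × 0.73 − 0.5 × 0.73²] = 4.15 mA.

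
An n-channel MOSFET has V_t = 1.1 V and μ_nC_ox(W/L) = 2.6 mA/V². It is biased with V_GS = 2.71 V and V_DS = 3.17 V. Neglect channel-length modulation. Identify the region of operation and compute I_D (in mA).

Saturation; I_D = 3.37 mA

V_ov = V_GS − V_t = 2.71 − 1.1 = 1.61 V.
Since V_DS = 3.17 V ≥ V_ov = 1.61 V, the device is in saturation.
I_D = ½ k_n V_ov² = 0.5 × 2.6 × 1.61² = 3.37 mA.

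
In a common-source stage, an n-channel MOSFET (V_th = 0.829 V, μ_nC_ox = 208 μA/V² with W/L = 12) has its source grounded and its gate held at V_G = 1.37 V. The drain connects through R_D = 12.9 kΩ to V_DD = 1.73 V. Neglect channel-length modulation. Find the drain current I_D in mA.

V_GS = V_G = 1.37 V, so V_ov = 1.37 − 0.829 = 0.541 V.
k_n = μ_nC_ox · (W/L) = 2.496 mA/V².
Assume saturation: I_D = ½ k_n V_ov² = 0.5 × 2.496 × 0.541² = 0.365 mA, giving V_DS = V_DD − I_D R_D = 1.73 − 0.365 × 12.9 = -2.98 V.
But -2.98 V < V_ov = 0.541 V, so the device is actually in triode.
In triode I_D = k_n[V_ov V_DS − ½ V_DS²] and I_D = (V_DD − V_DS)/R_D. Equating: 16.1 V_DS² − 18.42 V_DS + 1.73 = 0, giving V_DS = 0.103 V (the root below V_ov).
I_D = (1.73 − 0.103) / 12.9 = 0.126 mA.

I_D = 0.126 mA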